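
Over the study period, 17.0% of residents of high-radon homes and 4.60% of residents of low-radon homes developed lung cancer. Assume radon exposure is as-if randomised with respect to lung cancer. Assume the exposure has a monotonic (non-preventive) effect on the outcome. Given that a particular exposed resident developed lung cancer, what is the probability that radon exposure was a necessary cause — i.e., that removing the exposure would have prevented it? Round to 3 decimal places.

p₁ = 0.17, p₀ = 0.046.
Under exogeneity and monotonicity, PN = (p₁ − p₀) / p₁.
PN = (0.17 − 0.046) / 0.17 = 0.124 / 0.17 ≈ 0.7294

PN ≈ 0.729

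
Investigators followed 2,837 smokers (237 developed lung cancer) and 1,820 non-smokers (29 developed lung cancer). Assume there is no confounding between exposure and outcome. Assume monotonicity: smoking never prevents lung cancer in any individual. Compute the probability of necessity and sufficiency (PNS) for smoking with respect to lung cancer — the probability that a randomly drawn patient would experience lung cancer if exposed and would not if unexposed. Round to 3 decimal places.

PNS ≈ 0.068

p₁ = P(outcome | exposed) = 237/2837 = 0.083539
p₀ = P(outcome | unexposed) = 29/1820 = 0.015934
Under exogeneity and monotonicity, PNS = p₁ − p₀.
PNS = 0.083539 − 0.015934 = 0.067605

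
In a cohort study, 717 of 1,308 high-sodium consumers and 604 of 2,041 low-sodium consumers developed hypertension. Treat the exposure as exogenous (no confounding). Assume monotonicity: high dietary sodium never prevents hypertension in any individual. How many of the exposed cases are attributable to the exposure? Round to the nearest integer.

p₁ = P(outcome | exposed) = 717/1308 = 0.54817
p₀ = P(outcome | unexposed) = 604/2041 = 0.29593
PN = (p₁ − p₀)/p₁ = (0.54817 − 0.29593) / 0.54817 ≈ 0.46014.
Attributable cases ≈ PN × (exposed cases) = 0.46014 × 717 ≈ 329.92.

about 330 cases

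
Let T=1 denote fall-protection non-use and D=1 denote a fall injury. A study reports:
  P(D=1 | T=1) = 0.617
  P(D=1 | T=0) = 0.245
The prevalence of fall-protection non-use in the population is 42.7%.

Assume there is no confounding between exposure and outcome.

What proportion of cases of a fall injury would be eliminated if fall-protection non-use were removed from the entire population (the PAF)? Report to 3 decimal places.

Let p₁ = 0.617, p₀ = 0.245.
Overall risk P(Y=1) = π·p₁ + (1−π)·p₀ = 0.427×0.617 + 0.573×0.245 = 0.40384.
Under exogeneity, PAF = [P(Y=1) − p₀] / P(Y=1).
PAF = (0.40384 − 0.245) / 0.40384 ≈ 0.3933

PAF ≈ 0.393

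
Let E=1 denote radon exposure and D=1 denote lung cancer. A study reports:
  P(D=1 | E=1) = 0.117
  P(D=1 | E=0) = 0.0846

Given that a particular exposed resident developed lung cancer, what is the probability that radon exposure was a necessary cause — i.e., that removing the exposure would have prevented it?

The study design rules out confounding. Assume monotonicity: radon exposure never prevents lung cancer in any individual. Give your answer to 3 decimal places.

Let p₁ = 0.117, p₀ = 0.0846.
Under exogeneity and monotonicity, PN = (p₁ − p₀) / p₁.
PN = (0.117 − 0.0846) / 0.117 = 0.0324 / 0.117 ≈ 0.2769

PN ≈ 0.277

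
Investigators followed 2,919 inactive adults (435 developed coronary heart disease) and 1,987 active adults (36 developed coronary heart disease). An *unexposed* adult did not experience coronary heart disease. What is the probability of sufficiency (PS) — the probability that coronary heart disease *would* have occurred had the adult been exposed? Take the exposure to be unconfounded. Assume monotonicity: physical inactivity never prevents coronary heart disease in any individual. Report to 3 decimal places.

PS ≈ 0.133

p₁ = P(outcome | exposed) = 435/2919 = 0.14902
p₀ = P(outcome | unexposed) = 36/1987 = 0.018118
Under exogeneity and monotonicity, PS = (p₁ − p₀) / (1 − p₀).
PS = (0.14902 − 0.018118) / (1 − 0.018118) = 0.13091 / 0.98188 ≈ 0.1333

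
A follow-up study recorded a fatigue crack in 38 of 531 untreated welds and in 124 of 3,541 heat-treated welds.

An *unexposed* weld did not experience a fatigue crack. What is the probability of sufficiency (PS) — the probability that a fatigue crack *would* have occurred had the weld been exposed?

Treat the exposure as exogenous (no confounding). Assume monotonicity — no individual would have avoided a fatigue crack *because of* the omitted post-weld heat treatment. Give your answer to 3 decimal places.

PS ≈ 0.038

p₁ = P(outcome | exposed) = 38/531 = 0.071563
p₀ = P(outcome | unexposed) = 124/3541 = 0.035018
Under exogeneity and monotonicity, PS = (p₁ − p₀) / (1 − p₀).
PS = (0.071563 − 0.035018) / (1 − 0.035018) = 0.036545 / 0.96498 ≈ 0.0379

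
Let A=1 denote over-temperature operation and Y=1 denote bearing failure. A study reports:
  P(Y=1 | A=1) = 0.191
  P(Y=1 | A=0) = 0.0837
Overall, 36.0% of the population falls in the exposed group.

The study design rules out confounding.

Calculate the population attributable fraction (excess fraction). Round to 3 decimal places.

PAF ≈ 0.316

Let p₁ = 0.191, p₀ = 0.0837.
Overall risk P(Y=1) = π·p₁ + (1−π)·p₀ = 0.36×0.191 + 0.64×0.0837 = 0.12233.
Under exogeneity, PAF = [P(Y=1) − p₀] / P(Y=1).
PAF = (0.12233 − 0.0837) / 0.12233 ≈ 0.3158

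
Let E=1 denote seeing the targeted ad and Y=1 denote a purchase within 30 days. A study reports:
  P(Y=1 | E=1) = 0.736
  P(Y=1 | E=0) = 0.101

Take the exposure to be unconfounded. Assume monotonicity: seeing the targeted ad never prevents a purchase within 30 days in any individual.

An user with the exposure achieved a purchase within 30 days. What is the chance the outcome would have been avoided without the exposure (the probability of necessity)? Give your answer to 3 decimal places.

Let p₁ = 0.736, p₀ = 0.101.
Under exogeneity and monotonicity, PN = (p₁ − p₀) / p₁.
PN = (0.736 − 0.101) / 0.736 = 0.635 / 0.736 ≈ 0.8628

PN ≈ 0.863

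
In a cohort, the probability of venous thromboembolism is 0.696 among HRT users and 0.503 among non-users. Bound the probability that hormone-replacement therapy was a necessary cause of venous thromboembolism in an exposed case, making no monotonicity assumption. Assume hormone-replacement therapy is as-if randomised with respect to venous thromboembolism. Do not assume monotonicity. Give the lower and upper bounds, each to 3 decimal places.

0.277 ≤ PN ≤ 0.714

Let p₁ = 0.696, p₀ = 0.503.
Under exogeneity alone the bounds on PN are max{0,(p₁−p₀)/p₁} ≤ PN ≤ min{1,(1−p₀)/p₁}.
  lower = (p₁ − p₀)/p₁ = 0.193 / 0.696 ≈ 0.2773
  upper = min{1, (1 − p₀)/p₁} = 0.497 / 0.696 ≈ 0.7141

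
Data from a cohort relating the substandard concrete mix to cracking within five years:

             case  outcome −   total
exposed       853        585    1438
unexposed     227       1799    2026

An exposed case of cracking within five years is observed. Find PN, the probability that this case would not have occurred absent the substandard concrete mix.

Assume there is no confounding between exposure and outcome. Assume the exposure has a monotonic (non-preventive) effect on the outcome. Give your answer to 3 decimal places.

PN ≈ 0.811

p₁ = P(outcome | exposed) = 853/1438 = 0.59318
p₀ = P(outcome | unexposed) = 227/2026 = 0.11204
Under exogeneity and monotonicity, PN = (p₁ − p₀)/p₁.
PN = (0.59318 − 0.11204) / 0.59318 ≈ 0.8111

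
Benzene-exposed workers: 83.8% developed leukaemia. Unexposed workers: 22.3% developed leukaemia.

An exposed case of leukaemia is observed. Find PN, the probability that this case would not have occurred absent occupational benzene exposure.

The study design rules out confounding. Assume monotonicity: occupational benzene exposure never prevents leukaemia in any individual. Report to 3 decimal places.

PN ≈ 0.734

p₁ = 0.838, p₀ = 0.223.
Under exogeneity and monotonicity, PN = (p₁ − p₀) / p₁.
PN = (0.838 − 0.223) / 0.838 = 0.615 / 0.838 ≈ 0.7339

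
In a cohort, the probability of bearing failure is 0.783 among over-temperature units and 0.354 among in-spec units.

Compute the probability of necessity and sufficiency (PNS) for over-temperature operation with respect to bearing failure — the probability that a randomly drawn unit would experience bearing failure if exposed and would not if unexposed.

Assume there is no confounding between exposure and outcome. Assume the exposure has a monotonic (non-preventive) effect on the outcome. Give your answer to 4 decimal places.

PNS ≈ 0.4290

Let p₁ = 0.783, p₀ = 0.354.
Under exogeneity and monotonicity, PNS = p₁ − p₀.
PNS = 0.783 − 0.354 = 0.429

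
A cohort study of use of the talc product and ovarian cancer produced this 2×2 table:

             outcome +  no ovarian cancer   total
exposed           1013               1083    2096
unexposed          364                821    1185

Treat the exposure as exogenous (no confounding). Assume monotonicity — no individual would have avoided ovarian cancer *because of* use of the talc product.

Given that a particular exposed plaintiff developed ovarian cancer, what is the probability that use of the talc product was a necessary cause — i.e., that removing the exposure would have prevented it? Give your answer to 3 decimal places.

PN ≈ 0.364

p₁ = P(outcome | exposed) = 1013/2096 = 0.4833
p₀ = P(outcome | unexposed) = 364/1185 = 0.30717
Under exogeneity and monotonicity, PN = (p₁ − p₀)/p₁.
PN = (0.4833 − 0.30717) / 0.4833 ≈ 0.3644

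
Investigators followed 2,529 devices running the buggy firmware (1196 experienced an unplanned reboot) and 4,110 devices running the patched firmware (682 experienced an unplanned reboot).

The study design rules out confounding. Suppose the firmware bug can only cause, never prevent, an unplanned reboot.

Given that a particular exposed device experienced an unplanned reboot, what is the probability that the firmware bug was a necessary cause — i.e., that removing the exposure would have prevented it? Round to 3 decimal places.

PN ≈ 0.649

p₁ = P(outcome | exposed) = 1196/2529 = 0.47291
p₀ = P(outcome | unexposed) = 682/4110 = 0.16594
Under exogeneity and monotonicity, PN = (p₁ − p₀) / p₁.
PN = (0.47291 − 0.16594) / 0.47291 = 0.30698 / 0.47291 ≈ 0.6491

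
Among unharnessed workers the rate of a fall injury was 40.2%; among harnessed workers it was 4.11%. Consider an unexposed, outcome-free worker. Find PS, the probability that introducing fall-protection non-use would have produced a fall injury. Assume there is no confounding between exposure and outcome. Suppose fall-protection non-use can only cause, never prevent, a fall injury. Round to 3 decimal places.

PS ≈ 0.376

p₁ = 0.402, p₀ = 0.0411.
Under exogeneity and monotonicity, PS = (p₁ − p₀) / (1 − p₀).
PS = (0.402 − 0.0411) / (1 − 0.0411) = 0.3609 / 0.9589 ≈ 0.3764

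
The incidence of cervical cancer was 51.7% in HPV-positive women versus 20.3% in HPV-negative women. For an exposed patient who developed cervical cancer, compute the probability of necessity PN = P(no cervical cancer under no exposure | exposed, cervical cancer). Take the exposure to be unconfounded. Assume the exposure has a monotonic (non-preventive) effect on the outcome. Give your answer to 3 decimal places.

p₁ = 0.517, p₀ = 0.203.
Under exogeneity and monotonicity, PN = (p₁ − p₀) / p₁.
PN = (0.517 − 0.203) / 0.517 = 0.314 / 0.517 ≈ 0.6074

PN ≈ 0.607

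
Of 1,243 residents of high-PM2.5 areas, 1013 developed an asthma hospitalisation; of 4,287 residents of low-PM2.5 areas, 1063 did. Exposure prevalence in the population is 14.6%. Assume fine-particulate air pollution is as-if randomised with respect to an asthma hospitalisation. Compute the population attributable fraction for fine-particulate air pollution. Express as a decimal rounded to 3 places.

p₁ = P(outcome | exposed) = 1013/1243 = 0.81496
p₀ = P(outcome | unexposed) = 1063/4287 = 0.24796
Overall risk P(Y=1) = π·p₁ + (1−π)·p₀ = 0.146×0.81496 + 0.854×0.24796 = 0.33074.
Under exogeneity, PAF = [P(Y=1) − p₀] / P(Y=1).
PAF = (0.33074 − 0.24796) / 0.33074 ≈ 0.2503

PAF ≈ 0.250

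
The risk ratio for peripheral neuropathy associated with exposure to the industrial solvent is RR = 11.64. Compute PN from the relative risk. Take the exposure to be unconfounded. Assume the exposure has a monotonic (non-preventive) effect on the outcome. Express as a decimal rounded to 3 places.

PN ≈ 0.914

Under exogeneity and monotonicity, PN = (RR − 1) / RR = 1 − 1/RR.
PN = (11.64 − 1) / 11.64 = 10.64 / 11.64 ≈ 0.9141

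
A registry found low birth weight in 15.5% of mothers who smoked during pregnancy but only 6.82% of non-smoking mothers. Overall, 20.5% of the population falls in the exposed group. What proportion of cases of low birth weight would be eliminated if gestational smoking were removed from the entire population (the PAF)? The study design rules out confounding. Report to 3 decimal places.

p₁ = 0.155, p₀ = 0.0682.
Overall risk P(Y=1) = π·p₁ + (1−π)·p₀ = 0.205×0.155 + 0.795×0.0682 = 0.085994.
Under exogeneity, PAF = [P(Y=1) − p₀] / P(Y=1).
PAF = (0.085994 − 0.0682) / 0.085994 ≈ 0.2069

PAF ≈ 0.207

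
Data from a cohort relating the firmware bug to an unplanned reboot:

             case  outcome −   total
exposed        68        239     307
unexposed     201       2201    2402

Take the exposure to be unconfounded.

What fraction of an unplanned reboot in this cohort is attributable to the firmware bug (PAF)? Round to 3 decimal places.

PAF ≈ 0.157

p₁ = P(outcome | exposed) = 68/307 = 0.2215
p₀ = P(outcome | unexposed) = 201/2402 = 0.08368
Exposure prevalence π = 307/2709 = 0.11333; overall risk P(Y=1) = 0.099299.
Under exogeneity, PAF = [P(Y=1) − p₀]/P(Y=1).
PAF = (0.099299 − 0.08368) / 0.099299 ≈ 0.1573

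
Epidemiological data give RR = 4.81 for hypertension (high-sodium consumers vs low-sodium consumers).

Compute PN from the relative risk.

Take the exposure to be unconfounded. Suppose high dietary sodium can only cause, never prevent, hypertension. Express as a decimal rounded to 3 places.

PN ≈ 0.792

Under exogeneity and monotonicity, PN = (RR − 1) / RR = 1 − 1/RR.
PN = (4.81 − 1) / 4.81 = 3.81 / 4.81 ≈ 0.7921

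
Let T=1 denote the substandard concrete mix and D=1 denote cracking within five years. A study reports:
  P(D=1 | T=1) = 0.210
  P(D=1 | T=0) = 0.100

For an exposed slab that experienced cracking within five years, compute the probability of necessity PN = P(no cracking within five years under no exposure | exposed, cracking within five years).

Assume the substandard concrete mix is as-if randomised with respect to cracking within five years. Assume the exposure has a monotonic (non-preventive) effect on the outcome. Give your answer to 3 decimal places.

PN ≈ 0.524

Let p₁ = 0.21, p₀ = 0.1.
Under exogeneity and monotonicity, PN = (p₁ − p₀) / p₁.
PN = (0.21 − 0.1) / 0.21 = 0.11 / 0.21 ≈ 0.5238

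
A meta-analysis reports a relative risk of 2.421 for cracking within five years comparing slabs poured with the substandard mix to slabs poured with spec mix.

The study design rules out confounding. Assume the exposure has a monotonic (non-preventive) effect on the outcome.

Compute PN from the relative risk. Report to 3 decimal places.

Under exogeneity and monotonicity, PN = (RR − 1) / RR = 1 − 1/RR.
PN = (2.421 − 1) / 2.421 = 1.421 / 2.421 ≈ 0.5869

PN ≈ 0.587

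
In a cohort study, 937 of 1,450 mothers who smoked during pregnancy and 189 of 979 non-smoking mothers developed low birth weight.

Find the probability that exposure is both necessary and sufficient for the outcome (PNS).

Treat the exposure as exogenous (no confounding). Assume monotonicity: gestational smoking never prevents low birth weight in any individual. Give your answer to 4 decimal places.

p₁ = P(outcome | exposed) = 937/1450 = 0.64621
p₀ = P(outcome | unexposed) = 189/979 = 0.19305
Under exogeneity and monotonicity, PNS = p₁ − p₀.
PNS = 0.64621 − 0.19305 = 0.45315

PNS ≈ 0.4532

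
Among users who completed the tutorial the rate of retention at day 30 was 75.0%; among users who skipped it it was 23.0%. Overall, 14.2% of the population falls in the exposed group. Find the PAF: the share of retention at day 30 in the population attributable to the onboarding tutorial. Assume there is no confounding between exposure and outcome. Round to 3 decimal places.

PAF ≈ 0.243

p₁ = 0.75, p₀ = 0.23.
Overall risk P(Y=1) = π·p₁ + (1−π)·p₀ = 0.142×0.75 + 0.858×0.23 = 0.30384.
Under exogeneity, PAF = [P(Y=1) − p₀] / P(Y=1).
PAF = (0.30384 − 0.23) / 0.30384 ≈ 0.2430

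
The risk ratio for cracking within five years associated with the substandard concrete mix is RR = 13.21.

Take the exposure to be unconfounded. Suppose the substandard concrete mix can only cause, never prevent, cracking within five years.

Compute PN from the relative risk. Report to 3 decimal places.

PN ≈ 0.924

Under exogeneity and monotonicity, PN = (RR − 1) / RR = 1 − 1/RR.
PN = (13.21 − 1) / 13.21 = 12.21 / 13.21 ≈ 0.9243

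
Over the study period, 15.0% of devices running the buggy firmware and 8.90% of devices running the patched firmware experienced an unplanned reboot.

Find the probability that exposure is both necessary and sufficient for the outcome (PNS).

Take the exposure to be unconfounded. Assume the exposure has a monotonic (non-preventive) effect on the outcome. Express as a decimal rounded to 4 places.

PNS ≈ 0.0610

p₁ = 0.15, p₀ = 0.089.
Under exogeneity and monotonicity, PNS = p₁ − p₀.
PNS = 0.15 − 0.089 = 0.061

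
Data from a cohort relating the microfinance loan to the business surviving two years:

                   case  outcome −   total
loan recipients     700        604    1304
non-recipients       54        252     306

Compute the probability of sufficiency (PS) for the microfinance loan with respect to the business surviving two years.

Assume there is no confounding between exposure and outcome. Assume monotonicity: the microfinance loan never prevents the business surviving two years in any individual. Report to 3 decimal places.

p₁ = P(outcome | exposed) = 700/1304 = 0.53681
p₀ = P(outcome | unexposed) = 54/306 = 0.17647
Under exogeneity and monotonicity, PS = (p₁ − p₀)/(1 − p₀).
PS = (0.53681 − 0.17647) / 0.82353 ≈ 0.4376

PS ≈ 0.438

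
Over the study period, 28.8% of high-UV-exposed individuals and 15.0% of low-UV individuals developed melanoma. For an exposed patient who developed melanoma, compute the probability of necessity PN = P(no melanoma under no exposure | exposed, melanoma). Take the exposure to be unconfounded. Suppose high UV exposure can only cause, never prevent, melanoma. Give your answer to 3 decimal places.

PN ≈ 0.479

p₁ = 0.288, p₀ = 0.15.
Under exogeneity and monotonicity, PN = (p₁ − p₀) / p₁.
PN = (0.288 − 0.15) / 0.288 = 0.138 / 0.288 ≈ 0.4792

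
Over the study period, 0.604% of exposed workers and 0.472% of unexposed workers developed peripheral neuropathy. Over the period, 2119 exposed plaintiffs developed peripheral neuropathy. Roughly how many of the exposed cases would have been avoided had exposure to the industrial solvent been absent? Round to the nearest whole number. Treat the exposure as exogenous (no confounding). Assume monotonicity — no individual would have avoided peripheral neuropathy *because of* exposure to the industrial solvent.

p₁ = 0.00604, p₀ = 0.00472.
PN = (p₁ − p₀)/p₁ = (0.00604 − 0.00472) / 0.00604 ≈ 0.21854.
Attributable cases ≈ PN × (exposed cases) = 0.21854 × 2119 ≈ 463.09.

about 463 cases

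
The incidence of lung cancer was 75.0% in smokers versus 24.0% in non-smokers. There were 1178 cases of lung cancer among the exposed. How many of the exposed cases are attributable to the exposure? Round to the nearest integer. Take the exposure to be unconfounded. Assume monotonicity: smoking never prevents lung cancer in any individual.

p₁ = 0.75, p₀ = 0.24.
PN = (p₁ − p₀)/p₁ = (0.75 − 0.24) / 0.75 ≈ 0.68000.
Attributable cases ≈ PN × (exposed cases) = 0.68000 × 1178 ≈ 801.04.

about 801 cases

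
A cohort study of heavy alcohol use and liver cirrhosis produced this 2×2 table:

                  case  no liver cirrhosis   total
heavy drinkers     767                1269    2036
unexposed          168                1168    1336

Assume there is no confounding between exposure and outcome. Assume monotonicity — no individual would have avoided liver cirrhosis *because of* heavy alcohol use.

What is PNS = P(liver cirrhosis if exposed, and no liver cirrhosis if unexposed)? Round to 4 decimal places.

PNS ≈ 0.2510

p₁ = P(outcome | exposed) = 767/2036 = 0.37672
p₀ = P(outcome | unexposed) = 168/1336 = 0.12575
Under exogeneity and monotonicity, PNS = p₁ − p₀.
PNS = 0.37672 − 0.12575 = 0.25097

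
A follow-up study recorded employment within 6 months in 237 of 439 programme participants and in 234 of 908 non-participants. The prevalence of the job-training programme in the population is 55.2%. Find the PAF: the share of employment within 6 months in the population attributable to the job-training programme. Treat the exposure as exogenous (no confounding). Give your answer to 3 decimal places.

p₁ = P(outcome | exposed) = 237/439 = 0.53986
p₀ = P(outcome | unexposed) = 234/908 = 0.25771
Overall risk P(Y=1) = π·p₁ + (1−π)·p₀ = 0.552×0.53986 + 0.448×0.25771 = 0.41346.
Under exogeneity, PAF = [P(Y=1) − p₀] / P(Y=1).
PAF = (0.41346 − 0.25771) / 0.41346 ≈ 0.3767

PAF ≈ 0.377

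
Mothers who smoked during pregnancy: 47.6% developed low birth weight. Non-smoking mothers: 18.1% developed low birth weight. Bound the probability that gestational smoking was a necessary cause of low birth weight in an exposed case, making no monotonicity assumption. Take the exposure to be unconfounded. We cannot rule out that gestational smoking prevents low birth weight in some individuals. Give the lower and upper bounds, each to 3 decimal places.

0.620 ≤ PN ≤ 1.000

p₁ = 0.476, p₀ = 0.181.
Under exogeneity alone the bounds on PN are max{0,(p₁−p₀)/p₁} ≤ PN ≤ min{1,(1−p₀)/p₁}.
  lower = (p₁ − p₀)/p₁ = 0.295 / 0.476 ≈ 0.6197
  upper = min{1, (1 − p₀)/p₁} = 0.819 / 0.476 ≈ 1.7206 → capped at 1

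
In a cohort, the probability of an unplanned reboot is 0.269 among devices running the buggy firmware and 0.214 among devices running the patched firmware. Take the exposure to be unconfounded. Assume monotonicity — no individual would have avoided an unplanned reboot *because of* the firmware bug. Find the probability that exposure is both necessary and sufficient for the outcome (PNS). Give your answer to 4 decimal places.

Let p₁ = 0.269, p₀ = 0.214.
Under exogeneity and monotonicity, PNS = p₁ − p₀.
PNS = 0.269 − 0.214 = 0.055

PNS ≈ 0.0550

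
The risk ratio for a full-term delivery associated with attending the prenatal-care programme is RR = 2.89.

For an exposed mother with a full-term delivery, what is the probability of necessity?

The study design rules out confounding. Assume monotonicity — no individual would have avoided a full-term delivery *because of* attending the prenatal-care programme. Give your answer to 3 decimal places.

PN ≈ 0.654

Under exogeneity and monotonicity, PN = (RR − 1) / RR = 1 − 1/RR.
PN = (2.89 − 1) / 2.89 = 1.89 / 2.89 ≈ 0.6540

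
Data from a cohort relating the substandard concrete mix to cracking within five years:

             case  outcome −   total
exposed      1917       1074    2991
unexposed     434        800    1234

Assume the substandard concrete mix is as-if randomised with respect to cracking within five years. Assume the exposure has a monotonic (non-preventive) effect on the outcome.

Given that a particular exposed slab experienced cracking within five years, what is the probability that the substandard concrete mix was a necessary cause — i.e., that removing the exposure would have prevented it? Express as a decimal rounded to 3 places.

PN ≈ 0.451

p₁ = P(outcome | exposed) = 1917/2991 = 0.64092
p₀ = P(outcome | unexposed) = 434/1234 = 0.3517
Under exogeneity and monotonicity, PN = (p₁ − p₀) / p₁.
PN = (0.64092 − 0.3517) / 0.64092 = 0.28922 / 0.64092 ≈ 0.4513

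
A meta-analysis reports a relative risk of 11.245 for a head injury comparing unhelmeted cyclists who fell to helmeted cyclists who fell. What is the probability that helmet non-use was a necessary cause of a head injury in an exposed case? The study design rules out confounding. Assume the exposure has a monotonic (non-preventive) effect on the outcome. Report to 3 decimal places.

Under exogeneity and monotonicity, PN = (RR − 1) / RR = 1 − 1/RR.
PN = (11.245 − 1) / 11.245 = 10.24 / 11.245 ≈ 0.9111

PN ≈ 0.911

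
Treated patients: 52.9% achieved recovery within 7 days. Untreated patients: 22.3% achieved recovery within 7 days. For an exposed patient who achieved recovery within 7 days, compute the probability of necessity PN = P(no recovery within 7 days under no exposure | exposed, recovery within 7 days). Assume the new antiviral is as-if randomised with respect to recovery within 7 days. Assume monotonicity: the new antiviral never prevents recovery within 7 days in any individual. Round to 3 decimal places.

p₁ = 0.529, p₀ = 0.223.
Under exogeneity and monotonicity, PN = (p₁ − p₀) / p₁.
PN = (0.529 − 0.223) / 0.529 = 0.306 / 0.529 ≈ 0.5784

PN ≈ 0.578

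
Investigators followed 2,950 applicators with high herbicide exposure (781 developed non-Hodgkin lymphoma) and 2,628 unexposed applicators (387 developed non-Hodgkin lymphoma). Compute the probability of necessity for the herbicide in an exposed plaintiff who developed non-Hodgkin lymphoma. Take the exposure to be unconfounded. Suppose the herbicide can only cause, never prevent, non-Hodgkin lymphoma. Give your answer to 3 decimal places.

p₁ = P(outcome | exposed) = 781/2950 = 0.26475
p₀ = P(outcome | unexposed) = 387/2628 = 0.14726
Under exogeneity and monotonicity, PN = (p₁ − p₀) / p₁.
PN = (0.26475 − 0.14726) / 0.26475 = 0.11749 / 0.26475 ≈ 0.4438

PN ≈ 0.444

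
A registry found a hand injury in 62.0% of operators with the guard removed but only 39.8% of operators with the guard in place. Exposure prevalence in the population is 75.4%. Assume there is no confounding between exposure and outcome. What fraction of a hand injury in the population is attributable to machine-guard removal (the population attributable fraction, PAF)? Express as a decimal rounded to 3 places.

PAF ≈ 0.296

p₁ = 0.62, p₀ = 0.398.
Overall risk P(Y=1) = π·p₁ + (1−π)·p₀ = 0.754×0.62 + 0.246×0.398 = 0.56539.
Under exogeneity, PAF = [P(Y=1) − p₀] / P(Y=1).
PAF = (0.56539 − 0.398) / 0.56539 ≈ 0.2961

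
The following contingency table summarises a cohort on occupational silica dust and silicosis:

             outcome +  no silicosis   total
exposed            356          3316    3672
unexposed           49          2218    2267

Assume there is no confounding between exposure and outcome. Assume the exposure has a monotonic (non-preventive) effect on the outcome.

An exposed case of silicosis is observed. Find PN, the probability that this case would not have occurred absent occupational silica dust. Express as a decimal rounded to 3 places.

PN ≈ 0.777

p₁ = P(outcome | exposed) = 356/3672 = 0.09695
p₀ = P(outcome | unexposed) = 49/2267 = 0.021614
Under exogeneity and monotonicity, PN = (p₁ − p₀)/p₁.
PN = (0.09695 − 0.021614) / 0.09695 ≈ 0.7771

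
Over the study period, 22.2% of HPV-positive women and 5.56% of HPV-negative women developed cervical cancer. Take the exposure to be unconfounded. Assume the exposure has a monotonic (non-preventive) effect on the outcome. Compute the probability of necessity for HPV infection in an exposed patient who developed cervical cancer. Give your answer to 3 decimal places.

p₁ = 0.222, p₀ = 0.0556.
Under exogeneity and monotonicity, PN = (p₁ − p₀) / p₁.
PN = (0.222 − 0.0556) / 0.222 = 0.1664 / 0.222 ≈ 0.7495

PN ≈ 0.750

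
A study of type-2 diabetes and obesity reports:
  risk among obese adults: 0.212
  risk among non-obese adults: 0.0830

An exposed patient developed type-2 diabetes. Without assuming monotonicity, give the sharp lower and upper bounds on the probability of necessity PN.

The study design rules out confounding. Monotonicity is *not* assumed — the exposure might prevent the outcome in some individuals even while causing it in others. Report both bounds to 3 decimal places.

Let p₁ = 0.212, p₀ = 0.083.
Under exogeneity alone the bounds on PN are max{0,(p₁−p₀)/p₁} ≤ PN ≤ min{1,(1−p₀)/p₁}.
  lower = (p₁ − p₀)/p₁ = 0.129 / 0.212 ≈ 0.6085
  upper = min{1, (1 − p₀)/p₁} = 0.917 / 0.212 ≈ 4.3255 → capped at 1

0.608 ≤ PN ≤ 1.000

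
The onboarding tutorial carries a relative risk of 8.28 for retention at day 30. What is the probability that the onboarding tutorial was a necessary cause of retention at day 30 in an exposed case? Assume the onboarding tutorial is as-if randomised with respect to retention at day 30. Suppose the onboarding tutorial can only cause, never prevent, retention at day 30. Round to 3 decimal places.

PN ≈ 0.879

Under exogeneity and monotonicity, PN = (RR − 1) / RR = 1 − 1/RR.
PN = (8.28 − 1) / 8.28 = 7.28 / 8.28 ≈ 0.8792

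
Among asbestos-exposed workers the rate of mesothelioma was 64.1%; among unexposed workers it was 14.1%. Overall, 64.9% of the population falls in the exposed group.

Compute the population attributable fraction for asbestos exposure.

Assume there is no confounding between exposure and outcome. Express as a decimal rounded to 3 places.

PAF ≈ 0.697

p₁ = 0.641, p₀ = 0.141.
Overall risk P(Y=1) = π·p₁ + (1−π)·p₀ = 0.649×0.641 + 0.351×0.141 = 0.4655.
Under exogeneity, PAF = [P(Y=1) − p₀] / P(Y=1).
PAF = (0.4655 − 0.141) / 0.4655 ≈ 0.6971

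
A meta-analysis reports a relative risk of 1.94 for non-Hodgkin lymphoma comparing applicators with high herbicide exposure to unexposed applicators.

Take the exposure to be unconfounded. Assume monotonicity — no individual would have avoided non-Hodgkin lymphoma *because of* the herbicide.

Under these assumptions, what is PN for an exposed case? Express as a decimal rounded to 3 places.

Under exogeneity and monotonicity, PN = (RR − 1) / RR = 1 − 1/RR.
PN = (1.94 − 1) / 1.94 = 0.94 / 1.94 ≈ 0.4845

PN ≈ 0.485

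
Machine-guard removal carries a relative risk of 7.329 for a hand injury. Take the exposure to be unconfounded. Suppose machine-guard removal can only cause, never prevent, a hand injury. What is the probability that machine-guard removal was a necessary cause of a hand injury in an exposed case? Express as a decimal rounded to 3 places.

Under exogeneity and monotonicity, PN = (RR − 1) / RR = 1 − 1/RR.
PN = (7.329 − 1) / 7.329 = 6.329 / 7.329 ≈ 0.8636

PN ≈ 0.864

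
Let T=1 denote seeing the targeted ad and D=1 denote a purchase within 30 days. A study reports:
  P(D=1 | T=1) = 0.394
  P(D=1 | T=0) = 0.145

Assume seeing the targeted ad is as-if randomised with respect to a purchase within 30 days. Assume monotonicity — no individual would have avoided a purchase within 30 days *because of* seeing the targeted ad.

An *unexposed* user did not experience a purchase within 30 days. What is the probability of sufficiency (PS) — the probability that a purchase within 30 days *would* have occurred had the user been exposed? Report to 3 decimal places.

Let p₁ = 0.394, p₀ = 0.145.
Under exogeneity and monotonicity, PS = (p₁ − p₀) / (1 − p₀).
PS = (0.394 − 0.145) / (1 − 0.145) = 0.249 / 0.855 ≈ 0.2912

PS ≈ 0.291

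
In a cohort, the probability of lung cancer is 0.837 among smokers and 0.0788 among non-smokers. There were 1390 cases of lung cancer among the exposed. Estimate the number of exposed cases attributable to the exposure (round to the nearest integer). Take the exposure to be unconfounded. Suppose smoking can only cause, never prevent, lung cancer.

Let p₁ = 0.837, p₀ = 0.0788.
PN = (p₁ − p₀)/p₁ = (0.837 − 0.0788) / 0.837 ≈ 0.90585.
Attributable cases ≈ PN × (exposed cases) = 0.90585 × 1390 ≈ 1259.14.

about 1259 cases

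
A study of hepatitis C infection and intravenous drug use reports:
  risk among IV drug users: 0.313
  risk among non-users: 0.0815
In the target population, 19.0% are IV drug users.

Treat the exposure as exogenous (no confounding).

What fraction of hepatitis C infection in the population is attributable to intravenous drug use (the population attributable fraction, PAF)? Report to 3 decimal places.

Let p₁ = 0.313, p₀ = 0.0815.
Overall risk P(Y=1) = π·p₁ + (1−π)·p₀ = 0.19×0.313 + 0.81×0.0815 = 0.12549.
Under exogeneity, PAF = [P(Y=1) − p₀] / P(Y=1).
PAF = (0.12549 − 0.0815) / 0.12549 ≈ 0.3505

PAF ≈ 0.351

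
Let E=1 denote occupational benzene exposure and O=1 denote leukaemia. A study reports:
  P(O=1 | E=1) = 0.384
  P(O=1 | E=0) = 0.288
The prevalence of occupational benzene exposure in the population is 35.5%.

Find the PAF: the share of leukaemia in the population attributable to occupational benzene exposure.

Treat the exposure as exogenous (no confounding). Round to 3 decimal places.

Let p₁ = 0.384, p₀ = 0.288.
Overall risk P(Y=1) = π·p₁ + (1−π)·p₀ = 0.355×0.384 + 0.645×0.288 = 0.32208.
Under exogeneity, PAF = [P(Y=1) − p₀] / P(Y=1).
PAF = (0.32208 − 0.288) / 0.32208 ≈ 0.1058

PAF ≈ 0.106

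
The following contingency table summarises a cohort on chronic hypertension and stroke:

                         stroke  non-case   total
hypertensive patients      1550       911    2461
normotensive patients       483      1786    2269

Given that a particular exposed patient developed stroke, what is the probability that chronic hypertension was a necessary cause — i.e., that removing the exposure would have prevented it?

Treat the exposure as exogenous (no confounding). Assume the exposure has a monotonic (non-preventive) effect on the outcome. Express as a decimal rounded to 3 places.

p₁ = P(outcome | exposed) = 1550/2461 = 0.62983
p₀ = P(outcome | unexposed) = 483/2269 = 0.21287
Under exogeneity and monotonicity, PN = (p₁ − p₀)/p₁.
PN = (0.62983 − 0.21287) / 0.62983 ≈ 0.6620

PN ≈ 0.662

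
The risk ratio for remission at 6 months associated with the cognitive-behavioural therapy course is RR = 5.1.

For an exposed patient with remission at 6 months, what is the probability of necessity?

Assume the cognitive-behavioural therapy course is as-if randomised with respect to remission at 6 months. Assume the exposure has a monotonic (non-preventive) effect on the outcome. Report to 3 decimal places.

Under exogeneity and monotonicity, PN = (RR − 1) / RR = 1 − 1/RR.
PN = (5.1 − 1) / 5.1 = 4.1 / 5.1 ≈ 0.8039

PN ≈ 0.804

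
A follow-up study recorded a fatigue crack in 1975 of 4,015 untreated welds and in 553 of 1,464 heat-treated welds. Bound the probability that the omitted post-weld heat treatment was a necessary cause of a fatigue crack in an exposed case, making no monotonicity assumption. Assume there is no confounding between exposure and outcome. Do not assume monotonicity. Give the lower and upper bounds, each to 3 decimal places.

p₁ = P(outcome | exposed) = 1975/4015 = 0.49191
p₀ = P(outcome | unexposed) = 553/1464 = 0.37773
Under exogeneity alone the bounds on PN are max{0,(p₁−p₀)/p₁} ≤ PN ≤ min{1,(1−p₀)/p₁}.
  lower = (p₁ − p₀)/p₁ = 0.11417 / 0.49191 ≈ 0.2321
  upper = min{1, (1 − p₀)/p₁} = 0.62227 / 0.49191 ≈ 1.2650 → capped at 1

0.232 ≤ PN ≤ 1.000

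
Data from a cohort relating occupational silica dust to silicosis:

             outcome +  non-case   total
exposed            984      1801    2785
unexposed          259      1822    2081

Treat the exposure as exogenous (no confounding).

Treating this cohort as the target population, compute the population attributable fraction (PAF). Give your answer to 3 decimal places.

PAF ≈ 0.513

p₁ = P(outcome | exposed) = 984/2785 = 0.35332
p₀ = P(outcome | unexposed) = 259/2081 = 0.12446
Exposure prevalence π = 2785/4866 = 0.57234; overall risk P(Y=1) = 0.25545.
Under exogeneity, PAF = [P(Y=1) − p₀]/P(Y=1).
PAF = (0.25545 − 0.12446) / 0.25545 ≈ 0.5128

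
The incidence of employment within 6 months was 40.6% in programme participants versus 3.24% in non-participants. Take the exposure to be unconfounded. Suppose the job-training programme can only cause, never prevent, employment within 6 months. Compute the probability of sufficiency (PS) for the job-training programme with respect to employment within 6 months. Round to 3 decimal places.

p₁ = 0.406, p₀ = 0.0324.
Under exogeneity and monotonicity, PS = (p₁ − p₀) / (1 − p₀).
PS = (0.406 − 0.0324) / (1 − 0.0324) = 0.3736 / 0.9676 ≈ 0.3861

PS ≈ 0.386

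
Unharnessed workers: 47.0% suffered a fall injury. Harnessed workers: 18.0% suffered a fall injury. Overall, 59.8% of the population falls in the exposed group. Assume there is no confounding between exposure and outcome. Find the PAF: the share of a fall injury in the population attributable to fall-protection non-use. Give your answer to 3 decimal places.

p₁ = 0.47, p₀ = 0.18.
Overall risk P(Y=1) = π·p₁ + (1−π)·p₀ = 0.598×0.47 + 0.402×0.18 = 0.35342.
Under exogeneity, PAF = [P(Y=1) − p₀] / P(Y=1).
PAF = (0.35342 − 0.18) / 0.35342 ≈ 0.4907

PAF ≈ 0.491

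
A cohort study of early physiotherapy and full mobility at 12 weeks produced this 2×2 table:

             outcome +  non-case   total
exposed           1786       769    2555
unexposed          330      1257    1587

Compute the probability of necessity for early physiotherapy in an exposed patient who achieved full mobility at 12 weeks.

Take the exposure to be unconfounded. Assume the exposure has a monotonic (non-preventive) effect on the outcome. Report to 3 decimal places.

p₁ = P(outcome | exposed) = 1786/2555 = 0.69902
p₀ = P(outcome | unexposed) = 330/1587 = 0.20794
Under exogeneity and monotonicity, PN = (p₁ − p₀) / p₁.
PN = (0.69902 − 0.20794) / 0.69902 = 0.49108 / 0.69902 ≈ 0.7025

PN ≈ 0.703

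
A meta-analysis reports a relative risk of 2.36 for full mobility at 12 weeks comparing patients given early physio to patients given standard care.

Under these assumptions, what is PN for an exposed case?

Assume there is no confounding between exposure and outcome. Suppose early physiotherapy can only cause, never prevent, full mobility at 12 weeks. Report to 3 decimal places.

Under exogeneity and monotonicity, PN = (RR − 1) / RR = 1 − 1/RR.
PN = (2.36 − 1) / 2.36 = 1.36 / 2.36 ≈ 0.5763

PN ≈ 0.576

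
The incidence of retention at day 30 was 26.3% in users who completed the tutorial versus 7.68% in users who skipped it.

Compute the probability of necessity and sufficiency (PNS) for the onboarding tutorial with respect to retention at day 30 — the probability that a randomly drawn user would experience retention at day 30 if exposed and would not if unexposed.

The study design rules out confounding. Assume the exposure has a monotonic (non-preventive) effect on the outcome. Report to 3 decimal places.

PNS ≈ 0.186

p₁ = 0.263, p₀ = 0.0768.
Under exogeneity and monotonicity, PNS = p₁ − p₀.
PNS = 0.263 − 0.0768 = 0.1862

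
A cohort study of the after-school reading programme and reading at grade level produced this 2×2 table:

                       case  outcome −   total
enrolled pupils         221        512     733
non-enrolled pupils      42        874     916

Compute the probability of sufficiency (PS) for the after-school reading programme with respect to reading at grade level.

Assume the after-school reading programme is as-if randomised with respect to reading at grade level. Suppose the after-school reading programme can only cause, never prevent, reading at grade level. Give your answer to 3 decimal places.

p₁ = P(outcome | exposed) = 221/733 = 0.3015
p₀ = P(outcome | unexposed) = 42/916 = 0.045852
Under exogeneity and monotonicity, PS = (p₁ − p₀)/(1 − p₀).
PS = (0.3015 − 0.045852) / 0.95415 ≈ 0.2679

PS ≈ 0.268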